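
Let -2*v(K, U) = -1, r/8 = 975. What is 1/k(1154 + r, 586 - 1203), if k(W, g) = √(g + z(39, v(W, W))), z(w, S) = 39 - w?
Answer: -I*√617/617 ≈ -0.040258*I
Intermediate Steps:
r = 7800 (r = 8*975 = 7800)
v(K, U) = ½ (v(K, U) = -½*(-1) = ½)
k(W, g) = √g (k(W, g) = √(g + (39 - 1*39)) = √(g + (39 - 39)) = √(g + 0) = √g)
1/k(1154 + r, 586 - 1203) = 1/(√(586 - 1203)) = 1/(√(-617)) = 1/(I*√617) = -I*√617/617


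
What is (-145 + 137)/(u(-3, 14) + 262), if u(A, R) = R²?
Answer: -4/229 ≈ -0.017467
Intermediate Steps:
(-145 + 137)/(u(-3, 14) + 262) = (-145 + 137)/(14² + 262) = -8/(196 + 262) = -8/458 = -8*1/458 = -4/229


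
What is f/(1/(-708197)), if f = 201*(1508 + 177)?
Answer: -239855700945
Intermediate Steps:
f = 338685 (f = 201*1685 = 338685)
f/(1/(-708197)) = 338685/(1/(-708197)) = 338685/(-1/708197) = 338685*(-708197) = -239855700945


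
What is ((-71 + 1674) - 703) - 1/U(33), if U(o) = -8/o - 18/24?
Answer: 118032/131 ≈ 901.01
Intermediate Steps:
U(o) = -¾ - 8/o (U(o) = -8/o - 18*1/24 = -8/o - ¾ = -¾ - 8/o)
((-71 + 1674) - 703) - 1/U(33) = ((-71 + 1674) - 703) - 1/(-¾ - 8/33) = (1603 - 703) - 1/(-¾ - 8*1/33) = 900 - 1/(-¾ - 8/33) = 900 - 1/(-131/132) = 900 - 1*(-132/131) = 900 + 132/131 = 118032/131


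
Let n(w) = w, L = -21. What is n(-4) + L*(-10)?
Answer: 206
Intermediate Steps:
n(-4) + L*(-10) = -4 - 21*(-10) = -4 + 210 = 206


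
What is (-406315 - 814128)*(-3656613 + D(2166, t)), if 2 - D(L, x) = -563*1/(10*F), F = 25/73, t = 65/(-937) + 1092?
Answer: 1115621165681393/250 ≈ 4.4625e+12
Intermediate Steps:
t = 1023139/937 (t = 65*(-1/937) + 1092 = -65/937 + 1092 = 1023139/937 ≈ 1091.9)
F = 25/73 (F = 25*(1/73) = 25/73 ≈ 0.34247)
D(L, x) = 41599/250 (D(L, x) = 2 - (-563)/(10*(25/73)) = 2 - (-563)/250/73 = 2 - (-563)*73/250 = 2 - 1*(-41099/250) = 2 + 41099/250 = 41599/250)
(-406315 - 814128)*(-3656613 + D(2166, t)) = (-406315 - 814128)*(-3656613 + 41599/250) = -1220443*(-914111651/250) = 1115621165681393/250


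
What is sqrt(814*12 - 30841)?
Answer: I*sqrt(21073) ≈ 145.17*I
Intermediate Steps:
sqrt(814*12 - 30841) = sqrt(9768 - 30841) = sqrt(-21073) = I*sqrt(21073)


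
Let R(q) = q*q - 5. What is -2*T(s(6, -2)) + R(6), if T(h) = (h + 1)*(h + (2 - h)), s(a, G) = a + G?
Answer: 11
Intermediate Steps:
s(a, G) = G + a
R(q) = -5 + q² (R(q) = q² - 5 = -5 + q²)
T(h) = 2 + 2*h (T(h) = (1 + h)*2 = 2 + 2*h)
-2*T(s(6, -2)) + R(6) = -2*(2 + 2*(-2 + 6)) + (-5 + 6²) = -2*(2 + 2*4) + (-5 + 36) = -2*(2 + 8) + 31 = -2*10 + 31 = -20 + 31 = 11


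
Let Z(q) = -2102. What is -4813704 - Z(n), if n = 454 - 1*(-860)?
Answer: -4811602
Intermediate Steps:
n = 1314 (n = 454 + 860 = 1314)
-4813704 - Z(n) = -4813704 - 1*(-2102) = -4813704 + 2102 = -4811602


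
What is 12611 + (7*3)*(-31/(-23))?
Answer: 290704/23 ≈ 12639.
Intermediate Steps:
12611 + (7*3)*(-31/(-23)) = 12611 + 21*(-31*(-1/23)) = 12611 + 21*(31/23) = 12611 + 651/23 = 290704/23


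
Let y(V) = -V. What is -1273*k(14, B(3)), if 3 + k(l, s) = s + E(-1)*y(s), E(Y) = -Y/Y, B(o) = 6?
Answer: -11457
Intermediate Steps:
E(Y) = -1 (E(Y) = -1*1 = -1)
k(l, s) = -3 + 2*s (k(l, s) = -3 + (s - (-1)*s) = -3 + (s + s) = -3 + 2*s)
-1273*k(14, B(3)) = -1273*(-3 + 2*6) = -1273*(-3 + 12) = -1273*9 = -11457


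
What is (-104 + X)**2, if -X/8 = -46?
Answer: 69696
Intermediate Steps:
X = 368 (X = -8*(-46) = 368)
(-104 + X)**2 = (-104 + 368)**2 = 264**2 = 69696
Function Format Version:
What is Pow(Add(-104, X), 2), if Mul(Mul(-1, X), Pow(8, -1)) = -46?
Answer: 69696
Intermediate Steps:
X = 368 (X = Mul(-8, -46) = 368)
Pow(Add(-104, X), 2) = Pow(Add(-104, 368), 2) = Pow(264, 2) = 69696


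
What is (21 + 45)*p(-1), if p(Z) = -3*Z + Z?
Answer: 132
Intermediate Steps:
p(Z) = -2*Z
(21 + 45)*p(-1) = (21 + 45)*(-2*(-1)) = 66*2 = 132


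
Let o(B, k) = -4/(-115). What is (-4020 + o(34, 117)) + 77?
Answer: -453441/115 ≈ -3943.0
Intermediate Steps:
o(B, k) = 4/115 (o(B, k) = -4*(-1/115) = 4/115)
(-4020 + o(34, 117)) + 77 = (-4020 + 4/115) + 77 = -462296/115 + 77 = -453441/115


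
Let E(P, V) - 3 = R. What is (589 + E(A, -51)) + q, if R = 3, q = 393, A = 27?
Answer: 988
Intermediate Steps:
E(P, V) = 6 (E(P, V) = 3 + 3 = 6)
(589 + E(A, -51)) + q = (589 + 6) + 393 = 595 + 393 = 988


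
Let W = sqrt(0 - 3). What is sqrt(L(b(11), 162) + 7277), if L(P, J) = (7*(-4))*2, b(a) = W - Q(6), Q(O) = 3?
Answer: sqrt(7221) ≈ 84.976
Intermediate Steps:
W = I*sqrt(3) (W = sqrt(-3) = I*sqrt(3) ≈ 1.732*I)
b(a) = -3 + I*sqrt(3) (b(a) = I*sqrt(3) - 1*3 = I*sqrt(3) - 3 = -3 + I*sqrt(3))
L(P, J) = -56 (L(P, J) = -28*2 = -56)
sqrt(L(b(11), 162) + 7277) = sqrt(-56 + 7277) = sqrt(7221)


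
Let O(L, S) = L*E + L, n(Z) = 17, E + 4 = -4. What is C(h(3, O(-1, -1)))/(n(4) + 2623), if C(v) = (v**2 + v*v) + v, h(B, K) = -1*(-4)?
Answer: 3/220 ≈ 0.013636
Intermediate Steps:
E = -8 (E = -4 - 4 = -8)
O(L, S) = -7*L (O(L, S) = L*(-8) + L = -8*L + L = -7*L)
h(B, K) = 4
C(v) = v + 2*v**2 (C(v) = (v**2 + v**2) + v = 2*v**2 + v = v + 2*v**2)
C(h(3, O(-1, -1)))/(n(4) + 2623) = (4*(1 + 2*4))/(17 + 2623) = (4*(1 + 8))/2640 = (4*9)/2640 = (1/2640)*36 = 3/220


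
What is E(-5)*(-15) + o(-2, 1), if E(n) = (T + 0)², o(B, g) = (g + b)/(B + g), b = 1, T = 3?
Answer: -137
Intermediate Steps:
o(B, g) = (1 + g)/(B + g) (o(B, g) = (g + 1)/(B + g) = (1 + g)/(B + g))
E(n) = 9 (E(n) = (3 + 0)² = 3² = 9)
E(-5)*(-15) + o(-2, 1) = 9*(-15) + (1 + 1)/(-2 + 1) = -135 + 2/(-1) = -135 - 1*2 = -135 - 2 = -137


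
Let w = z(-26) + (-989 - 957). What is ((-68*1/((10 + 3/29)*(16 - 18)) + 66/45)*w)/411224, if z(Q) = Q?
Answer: -5234674/225916185 ≈ -0.023171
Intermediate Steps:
w = -1972 (w = -26 + (-989 - 957) = -26 - 1946 = -1972)
((-68*1/((10 + 3/29)*(16 - 18)) + 66/45)*w)/411224 = ((-68*1/((10 + 3/29)*(16 - 18)) + 66/45)*(-1972))/411224 = ((-68*(-1/(2*(10 + 3*(1/29)))) + 66*(1/45))*(-1972))*(1/411224) = ((-68*(-1/(2*(10 + 3/29))) + 22/15)*(-1972))*(1/411224) = ((-68/((293/29)*(-2)) + 22/15)*(-1972))*(1/411224) = ((-68/(-586/29) + 22/15)*(-1972))*(1/411224) = ((-68*(-29/586) + 22/15)*(-1972))*(1/411224) = ((986/293 + 22/15)*(-1972))*(1/411224) = ((21236/4395)*(-1972))*(1/411224) = -41877392/4395*1/411224 = -5234674/225916185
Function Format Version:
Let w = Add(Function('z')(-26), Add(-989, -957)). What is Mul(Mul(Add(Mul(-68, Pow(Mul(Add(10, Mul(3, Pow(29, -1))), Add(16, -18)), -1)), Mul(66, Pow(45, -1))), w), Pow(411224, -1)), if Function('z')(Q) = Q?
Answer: Rational(-5234674, 225916185) ≈ -0.023171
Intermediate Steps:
w = -1972 (w = Add(-26, Add(-989, -957)) = Add(-26, -1946) = -1972)
Mul(Mul(Add(Mul(-68, Pow(Mul(Add(10, Mul(3, Pow(29, -1))), Add(16, -18)), -1)), Mul(66, Pow(45, -1))), w), Pow(411224, -1)) = Mul(Mul(Add(Mul(-68, Pow(Mul(Add(10, Mul(3, Pow(29, -1))), Add(16, -18)), -1)), Mul(66, Pow(45, -1))), -1972), Pow(411224, -1)) = Mul(Mul(Add(Mul(-68, Pow(Mul(Add(10, Mul(3, Rational(1, 29))), -2), -1)), Mul(66, Rational(1, 45))), -1972), Rational(1, 411224)) = Mul(Mul(Add(Mul(-68, Pow(Mul(Add(10, Rational(3, 29)), -2), -1)), Rational(22, 15)), -1972), Rational(1, 411224)) = Mul(Mul(Add(Mul(-68, Pow(Mul(Rational(293, 29), -2), -1)), Rational(22, 15)), -1972), Rational(1, 411224)) = Mul(Mul(Add(Mul(-68, Pow(Rational(-586, 29), -1)), Rational(22, 15)), -1972), Rational(1, 411224)) = Mul(Mul(Add(Mul(-68, Rational(-29, 586)), Rational(22, 15)), -1972), Rational(1, 411224)) = Mul(Mul(Add(Rational(986, 293), Rational(22, 15)), -1972), Rational(1, 411224)) = Mul(Mul(Rational(21236, 4395), -1972), Rational(1, 411224)) = Mul(Rational(-41877392, 4395), Rational(1, 411224)) = Rational(-5234674, 225916185)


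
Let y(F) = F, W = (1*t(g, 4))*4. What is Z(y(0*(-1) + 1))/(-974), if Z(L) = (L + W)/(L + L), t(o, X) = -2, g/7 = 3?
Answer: 7/1948 ≈ 0.0035934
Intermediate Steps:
g = 21 (g = 7*3 = 21)
W = -8 (W = (1*(-2))*4 = -2*4 = -8)
Z(L) = (-8 + L)/(2*L) (Z(L) = (L - 8)/(L + L) = (-8 + L)/((2*L)) = (-8 + L)*(1/(2*L)) = (-8 + L)/(2*L))
Z(y(0*(-1) + 1))/(-974) = ((-8 + (0*(-1) + 1))/(2*(0*(-1) + 1)))/(-974) = ((-8 + (0 + 1))/(2*(0 + 1)))*(-1/974) = ((½)*(-8 + 1)/1)*(-1/974) = ((½)*1*(-7))*(-1/974) = -7/2*(-1/974) = 7/1948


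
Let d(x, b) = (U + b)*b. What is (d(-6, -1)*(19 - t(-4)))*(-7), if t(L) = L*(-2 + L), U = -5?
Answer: 210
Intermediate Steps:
d(x, b) = b*(-5 + b) (d(x, b) = (-5 + b)*b = b*(-5 + b))
(d(-6, -1)*(19 - t(-4)))*(-7) = ((-(-5 - 1))*(19 - (-4)*(-2 - 4)))*(-7) = ((-1*(-6))*(19 - (-4)*(-6)))*(-7) = (6*(19 - 1*24))*(-7) = (6*(19 - 24))*(-7) = (6*(-5))*(-7) = -30*(-7) = 210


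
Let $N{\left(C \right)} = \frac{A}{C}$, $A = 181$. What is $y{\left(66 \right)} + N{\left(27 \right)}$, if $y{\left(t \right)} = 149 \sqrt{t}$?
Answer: $\frac{181}{27} + 149 \sqrt{66} \approx 1217.2$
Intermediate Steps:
$N{\left(C \right)} = \frac{181}{C}$
$y{\left(66 \right)} + N{\left(27 \right)} = 149 \sqrt{66} + \frac{181}{27} = \frac{181}{27} + 149 \sqrt{66}$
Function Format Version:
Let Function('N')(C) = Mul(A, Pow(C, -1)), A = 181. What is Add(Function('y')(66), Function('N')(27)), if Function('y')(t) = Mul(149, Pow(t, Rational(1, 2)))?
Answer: Add(Rational(181, 27), Mul(149, Pow(66, Rational(1, 2)))) ≈ 1217.2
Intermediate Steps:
Function('N')(C) = Mul(181, Pow(C, -1))
Add(Function('y')(66), Function('N')(27)) = Add(Mul(149, Pow(66, Rational(1, 2))), Mul(181, Pow(27, -1))) = Add(Mul(149, Pow(66, Rational(1, 2))), Mul(181, Rational(1, 27))) = Add(Mul(149, Pow(66, Rational(1, 2))), Rational(181, 27)) = Add(Rational(181, 27), Mul(149, Pow(66, Rational(1, 2))))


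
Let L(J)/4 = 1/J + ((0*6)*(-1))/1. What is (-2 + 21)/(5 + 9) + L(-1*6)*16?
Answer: -391/42 ≈ -9.3095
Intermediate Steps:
L(J) = 4/J (L(J) = 4*(1/J + ((0*6)*(-1))/1) = 4*(1/J + (0*(-1))*1) = 4*(1/J + 0*1) = 4*(1/J + 0) = 4/J)
(-2 + 21)/(5 + 9) + L(-1*6)*16 = (-2 + 21)/(5 + 9) + (4/((-1*6)))*16 = 19/14 + (4/(-6))*16 = 19*(1/14) + (4*(-1/6))*16 = 19/14 - 2/3*16 = 19/14 - 32/3 = -391/42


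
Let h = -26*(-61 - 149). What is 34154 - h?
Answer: 28694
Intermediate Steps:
h = 5460 (h = -26*(-210) = 5460)
34154 - h = 34154 - 1*5460 = 34154 - 5460 = 28694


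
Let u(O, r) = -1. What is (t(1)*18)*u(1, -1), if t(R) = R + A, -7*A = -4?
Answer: -198/7 ≈ -28.286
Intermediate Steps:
A = 4/7 (A = -1/7*(-4) = 4/7 ≈ 0.57143)
t(R) = 4/7 + R (t(R) = R + 4/7 = 4/7 + R)
(t(1)*18)*u(1, -1) = ((4/7 + 1)*18)*(-1) = ((11/7)*18)*(-1) = (198/7)*(-1) = -198/7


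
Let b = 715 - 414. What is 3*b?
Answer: 903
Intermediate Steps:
b = 301
3*b = 3*301 = 903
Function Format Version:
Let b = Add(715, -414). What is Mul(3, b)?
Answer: 903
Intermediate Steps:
b = 301
Mul(3, b) = Mul(3, 301) = 903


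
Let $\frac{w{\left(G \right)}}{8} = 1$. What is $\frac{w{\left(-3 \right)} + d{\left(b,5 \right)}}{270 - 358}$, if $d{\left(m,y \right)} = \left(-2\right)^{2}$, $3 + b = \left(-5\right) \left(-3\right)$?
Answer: $- \frac{3}{22} \approx -0.13636$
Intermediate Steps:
$b = 12$ ($b = -3 - -15 = -3 + 15 = 12$)
$w{\left(G \right)} = 8$ ($w{\left(G \right)} = 8 \cdot 1 = 8$)
$d{\left(m,y \right)} = 4$
$\frac{w{\left(-3 \right)} + d{\left(b,5 \right)}}{270 - 358} = \frac{8 + 4}{270 - 358} = \frac{12}{-88} = 12 \left(- \frac{1}{88}\right) = - \frac{3}{22}$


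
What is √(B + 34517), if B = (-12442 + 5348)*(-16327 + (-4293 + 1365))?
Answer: √136629487 ≈ 11689.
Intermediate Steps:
B = 136594970 (B = -7094*(-16327 - 2928) = -7094*(-19255) = 136594970)
√(B + 34517) = √(136594970 + 34517) = √136629487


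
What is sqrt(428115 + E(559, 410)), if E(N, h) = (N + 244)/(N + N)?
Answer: sqrt(535112111014)/1118 ≈ 654.31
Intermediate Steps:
E(N, h) = (244 + N)/(2*N) (E(N, h) = (244 + N)/((2*N)) = (244 + N)*(1/(2*N)) = (244 + N)/(2*N))
sqrt(428115 + E(559, 410)) = sqrt(428115 + (1/2)*(244 + 559)/559) = sqrt(428115 + (1/2)*(1/559)*803) = sqrt(428115 + 803/1118) = sqrt(478633373/1118) = sqrt(535112111014)/1118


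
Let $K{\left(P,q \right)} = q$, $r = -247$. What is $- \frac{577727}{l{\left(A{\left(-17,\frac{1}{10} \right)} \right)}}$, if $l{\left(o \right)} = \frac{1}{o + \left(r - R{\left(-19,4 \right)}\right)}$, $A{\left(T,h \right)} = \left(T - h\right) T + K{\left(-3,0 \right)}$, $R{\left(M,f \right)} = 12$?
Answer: $- \frac{183139459}{10} \approx -1.8314 \cdot 10^{7}$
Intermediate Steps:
$A{\left(T,h \right)} = T \left(T - h\right)$ ($A{\left(T,h \right)} = \left(T - h\right) T + 0 = T \left(T - h\right) + 0 = T \left(T - h\right)$)
$l{\left(o \right)} = \frac{1}{-259 + o}$ ($l{\left(o \right)} = \frac{1}{o - 259} = \frac{1}{-259 + o}$)
$- \frac{577727}{l{\left(A{\left(-17,\frac{1}{10} \right)} \right)}} = - \frac{577727}{\frac{1}{-259 - 17 \left(-17 - \frac{1}{10}\right)}} = - \frac{577727}{\frac{1}{-259 - - \frac{2907}{10}}} = - \frac{577727}{\frac{1}{-259 + \frac{2907}{10}}} = - \frac{577727}{\frac{1}{\frac{317}{10}}} = - \frac{577727}{\frac{10}{317}} = \left(-577727\right) \frac{317}{10} = - \frac{183139459}{10}$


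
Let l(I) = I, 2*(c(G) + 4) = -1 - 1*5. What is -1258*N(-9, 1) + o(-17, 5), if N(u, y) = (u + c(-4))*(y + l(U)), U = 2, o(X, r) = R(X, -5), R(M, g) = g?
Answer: 60379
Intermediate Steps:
c(G) = -7 (c(G) = -4 + (-1 - 1*5)/2 = -4 + (-1 - 5)/2 = -4 + (½)*(-6) = -4 - 3 = -7)
o(X, r) = -5
N(u, y) = (-7 + u)*(2 + y) (N(u, y) = (u - 7)*(y + 2) = (-7 + u)*(2 + y))
-1258*N(-9, 1) + o(-17, 5) = -1258*(-14 - 7*1 + 2*(-9) - 9*1) - 5 = -1258*(-14 - 7 - 18 - 9) - 5 = -1258*(-48) - 5 = 60384 - 5 = 60379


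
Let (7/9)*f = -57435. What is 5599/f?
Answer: -5599/73845 ≈ -0.075821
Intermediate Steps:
f = -73845 (f = (9/7)*(-57435) = -73845)
5599/f = 5599/(-73845) = 5599*(-1/73845) = -5599/73845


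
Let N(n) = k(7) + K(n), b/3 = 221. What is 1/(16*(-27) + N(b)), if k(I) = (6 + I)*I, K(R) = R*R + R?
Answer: 1/439891 ≈ 2.2733e-6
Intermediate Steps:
b = 663 (b = 3*221 = 663)
K(R) = R + R² (K(R) = R² + R = R + R²)
k(I) = I*(6 + I)
N(n) = 91 + n*(1 + n) (N(n) = 7*(6 + 7) + n*(1 + n) = 7*13 + n*(1 + n) = 91 + n*(1 + n))
1/(16*(-27) + N(b)) = 1/(16*(-27) + (91 + 663*(1 + 663))) = 1/(-432 + (91 + 663*664)) = 1/(-432 + (91 + 440232)) = 1/(-432 + 440323) = 1/439891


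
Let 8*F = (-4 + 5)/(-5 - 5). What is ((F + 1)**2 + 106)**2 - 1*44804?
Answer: -1366438541119/40960000 ≈ -33360.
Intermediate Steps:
F = -1/80 (F = ((-4 + 5)/(-5 - 5))/8 = (1/(-10))/8 = (1*(-1/10))/8 = (1/8)*(-1/10) = -1/80 ≈ -0.012500)
((F + 1)**2 + 106)**2 - 1*44804 = ((-1/80 + 1)**2 + 106)**2 - 1*44804 = ((79/80)**2 + 106)**2 - 44804 = (6241/6400 + 106)**2 - 44804 = (684641/6400)**2 - 44804 = 468733298881/40960000 - 44804 = -1366438541119/40960000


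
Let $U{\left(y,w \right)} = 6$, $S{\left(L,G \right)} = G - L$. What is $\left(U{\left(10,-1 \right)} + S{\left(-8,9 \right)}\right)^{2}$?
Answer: $529$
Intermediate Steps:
$\left(U{\left(10,-1 \right)} + S{\left(-8,9 \right)}\right)^{2} = \left(6 + \left(9 - -8\right)\right)^{2} = \left(6 + \left(9 + 8\right)\right)^{2} = \left(6 + 17\right)^{2} = 23^{2} = 529$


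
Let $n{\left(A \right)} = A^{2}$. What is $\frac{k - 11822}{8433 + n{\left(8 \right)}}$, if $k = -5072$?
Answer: $- \frac{16894}{8497} \approx -1.9882$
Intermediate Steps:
$\frac{k - 11822}{8433 + n{\left(8 \right)}} = \frac{-5072 - 11822}{8433 + 8^{2}} = - \frac{16894}{8433 + 64} = - \frac{16894}{8497}$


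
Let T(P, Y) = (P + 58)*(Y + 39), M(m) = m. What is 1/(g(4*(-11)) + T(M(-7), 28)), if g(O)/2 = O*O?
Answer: 1/7289 ≈ 0.00013719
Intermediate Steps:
T(P, Y) = (39 + Y)*(58 + P) (T(P, Y) = (58 + P)*(39 + Y) = (39 + Y)*(58 + P))
g(O) = 2*O² (g(O) = 2*(O*O) = 2*O²)
1/(g(4*(-11)) + T(M(-7), 28)) = 1/(2*(4*(-11))² + (2262 + 39*(-7) + 58*28 - 7*28)) = 1/(2*(-44)² + (2262 - 273 + 1624 - 196)) = 1/(2*1936 + 3417) = 1/(3872 + 3417) = 1/7289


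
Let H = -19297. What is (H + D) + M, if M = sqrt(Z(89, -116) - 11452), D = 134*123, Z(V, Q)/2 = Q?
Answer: -2815 + 2*I*sqrt(2921) ≈ -2815.0 + 108.09*I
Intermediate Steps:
Z(V, Q) = 2*Q
D = 16482
M = 2*I*sqrt(2921) (M = sqrt(2*(-116) - 11452) = sqrt(-232 - 11452) = sqrt(-11684) = 2*I*sqrt(2921) ≈ 108.09*I)
(H + D) + M = (-19297 + 16482) + 2*I*sqrt(2921) = -2815 + 2*I*sqrt(2921)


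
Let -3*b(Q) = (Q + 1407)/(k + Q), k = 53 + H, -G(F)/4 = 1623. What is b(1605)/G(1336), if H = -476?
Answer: 251/1918386 ≈ 0.00013084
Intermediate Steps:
G(F) = -6492 (G(F) = -4*1623 = -6492)
k = -423 (k = 53 - 476 = -423)
b(Q) = -(1407 + Q)/(3*(-423 + Q)) (b(Q) = -(Q + 1407)/(3*(-423 + Q)) = -(1407 + Q)/(3*(-423 + Q)))
b(1605)/G(1336) = ((-1407 - 1*1605)/(3*(-423 + 1605)))/(-6492) = ((⅓)*(-1407 - 1605)/1182)*(-1/6492) = ((⅓)*(1/1182)*(-3012))*(-1/6492) = -502/591*(-1/6492) = 251/1918386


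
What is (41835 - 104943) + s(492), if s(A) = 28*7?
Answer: -62912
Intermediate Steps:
s(A) = 196
(41835 - 104943) + s(492) = (41835 - 104943) + 196 = -63108 + 196 = -62912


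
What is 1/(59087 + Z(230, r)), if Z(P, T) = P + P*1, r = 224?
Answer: 1/59547 ≈ 1.6793e-5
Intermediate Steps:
Z(P, T) = 2*P (Z(P, T) = P + P = 2*P)
1/(59087 + Z(230, r)) = 1/(59087 + 2*230) = 1/(59087 + 460) = 1/59547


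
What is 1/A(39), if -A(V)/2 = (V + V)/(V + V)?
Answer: -½ ≈ -0.50000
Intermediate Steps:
A(V) = -2 (A(V) = -2*(V + V)/(V + V) = -2*2*V/(2*V) = -2*2*V*1/(2*V) = -2*1 = -2)
1/A(39) = 1/(-2) = -½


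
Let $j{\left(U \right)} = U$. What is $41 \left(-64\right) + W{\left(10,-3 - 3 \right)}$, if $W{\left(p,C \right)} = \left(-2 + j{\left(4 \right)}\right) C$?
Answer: $-2636$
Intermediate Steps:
$W{\left(p,C \right)} = 2 C$ ($W{\left(p,C \right)} = \left(-2 + 4\right) C = 2 C$)
$41 \left(-64\right) + W{\left(10,-3 - 3 \right)} = 41 \left(-64\right) + 2 \left(-3 - 3\right) = -2624 + 2 \left(-6\right) = -2624 - 12 = -2636$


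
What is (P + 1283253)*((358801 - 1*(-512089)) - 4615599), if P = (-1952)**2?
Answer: -19073888739913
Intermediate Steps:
P = 3810304
(P + 1283253)*((358801 - 1*(-512089)) - 4615599) = (3810304 + 1283253)*((358801 - 1*(-512089)) - 4615599) = 5093557*((358801 + 512089) - 4615599) = 5093557*(870890 - 4615599) = 5093557*(-3744709) = -19073888739913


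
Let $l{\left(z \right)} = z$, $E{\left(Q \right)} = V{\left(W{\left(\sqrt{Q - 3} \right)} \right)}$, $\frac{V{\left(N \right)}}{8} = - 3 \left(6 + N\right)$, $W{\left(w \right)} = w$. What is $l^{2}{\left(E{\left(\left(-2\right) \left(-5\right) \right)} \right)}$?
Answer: $24768 + 6912 \sqrt{7} \approx 43055.0$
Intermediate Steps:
$V{\left(N \right)} = -144 - 24 N$ ($V{\left(N \right)} = 8 \left(- 3 \left(6 + N\right)\right) = 8 \left(-18 - 3 N\right) = -144 - 24 N$)
$E{\left(Q \right)} = -144 - 24 \sqrt{-3 + Q}$ ($E{\left(Q \right)} = -144 - 24 \sqrt{Q - 3} = -144 - 24 \sqrt{-3 + Q}$)
$l^{2}{\left(E{\left(\left(-2\right) \left(-5\right) \right)} \right)} = \left(-144 - 24 \sqrt{-3 - -10}\right)^{2} = \left(-144 - 24 \sqrt{-3 + 10}\right)^{2} = \left(-144 - 24 \sqrt{7}\right)^{2}$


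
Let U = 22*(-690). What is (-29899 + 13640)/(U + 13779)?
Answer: 16259/1401 ≈ 11.605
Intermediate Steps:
U = -15180
(-29899 + 13640)/(U + 13779) = (-29899 + 13640)/(-15180 + 13779) = -16259/(-1401) = -16259*(-1/1401) = 16259/1401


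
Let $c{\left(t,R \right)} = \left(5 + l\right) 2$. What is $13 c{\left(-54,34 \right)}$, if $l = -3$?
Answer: $52$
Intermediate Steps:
$c{\left(t,R \right)} = 4$ ($c{\left(t,R \right)} = \left(5 - 3\right) 2 = 2 \cdot 2 = 4$)
$13 c{\left(-54,34 \right)} = 13 \cdot 4 = 52$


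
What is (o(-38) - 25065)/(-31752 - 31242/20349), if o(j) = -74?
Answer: 170517837/215384230 ≈ 0.79169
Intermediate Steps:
(o(-38) - 25065)/(-31752 - 31242/20349) = (-74 - 25065)/(-31752 - 31242/20349) = -25139/(-31752 - 31242*1/20349) = -25139/(-31752 - 10414/6783) = -25139/(-215384230/6783) = -25139*(-6783/215384230) = 170517837/215384230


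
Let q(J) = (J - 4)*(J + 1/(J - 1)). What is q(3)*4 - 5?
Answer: -19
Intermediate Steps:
q(J) = (-4 + J)*(J + 1/(-1 + J))
q(3)*4 - 5 = ((-4 + 3³ - 5*3² + 5*3)/(-1 + 3))*4 - 5 = ((-4 + 27 - 5*9 + 15)/2)*4 - 5 = ((-4 + 27 - 45 + 15)/2)*4 - 5 = ((½)*(-7))*4 - 5 = -7/2*4 - 5 = -14 - 5 = -19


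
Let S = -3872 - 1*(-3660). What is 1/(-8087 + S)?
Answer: -1/8299 ≈ -0.00012050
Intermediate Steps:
S = -212 (S = -3872 + 3660 = -212)
1/(-8087 + S) = 1/(-8087 - 212) = 1/(-8299) = -1/8299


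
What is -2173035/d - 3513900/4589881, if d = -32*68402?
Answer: 134266049955/590977957952 ≈ 0.22719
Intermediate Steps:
d = -2188864
-2173035/d - 3513900/4589881 = -2173035/(-2188864) - 3513900/4589881 = -2173035*(-1/2188864) - 3513900*1/4589881 = 2173035/2188864 - 206700/269993 = 134266049955/590977957952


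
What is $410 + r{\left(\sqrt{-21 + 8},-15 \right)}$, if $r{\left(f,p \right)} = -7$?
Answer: $403$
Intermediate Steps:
$410 + r{\left(\sqrt{-21 + 8},-15 \right)} = 410 - 7 = 403$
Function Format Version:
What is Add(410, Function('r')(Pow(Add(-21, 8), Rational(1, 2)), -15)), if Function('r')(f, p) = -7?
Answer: 403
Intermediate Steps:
Add(410, Function('r')(Pow(Add(-21, 8), Rational(1, 2)), -15)) = Add(410, -7) = 403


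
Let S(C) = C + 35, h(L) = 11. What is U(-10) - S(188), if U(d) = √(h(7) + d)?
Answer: -222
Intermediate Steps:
S(C) = 35 + C
U(d) = √(11 + d)
U(-10) - S(188) = √(11 - 10) - (35 + 188) = √1 - 1*223 = 1 - 223 = -222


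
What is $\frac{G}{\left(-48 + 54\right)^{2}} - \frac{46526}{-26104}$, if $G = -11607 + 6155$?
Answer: $- \frac{17580509}{117468} \approx -149.66$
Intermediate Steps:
$G = -5452$
$\frac{G}{\left(-48 + 54\right)^{2}} - \frac{46526}{-26104} = - \frac{5452}{\left(-48 + 54\right)^{2}} - \frac{46526}{-26104} = - \frac{5452}{6^{2}} - - \frac{23263}{13052} = - \frac{5452}{36} + \frac{23263}{13052} = \left(-5452\right) \frac{1}{36} + \frac{23263}{13052} = - \frac{1363}{9} + \frac{23263}{13052} = - \frac{17580509}{117468}$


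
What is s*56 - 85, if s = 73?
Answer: 4003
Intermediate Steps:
s*56 - 85 = 73*56 - 85 = 4088 - 85 = 4003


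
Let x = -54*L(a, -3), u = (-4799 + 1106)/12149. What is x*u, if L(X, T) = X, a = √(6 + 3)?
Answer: 598266/12149 ≈ 49.244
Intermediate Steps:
a = 3 (a = √9 = 3)
u = -3693/12149 (u = -3693*1/12149 = -3693/12149 ≈ -0.30398)
x = -162 (x = -54*3 = -162)
x*u = -162*(-3693/12149) = 598266/12149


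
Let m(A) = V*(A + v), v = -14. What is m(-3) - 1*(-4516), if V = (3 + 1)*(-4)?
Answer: 4788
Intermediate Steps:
V = -16 (V = 4*(-4) = -16)
m(A) = 224 - 16*A (m(A) = -16*(A - 14) = -16*(-14 + A) = 224 - 16*A)
m(-3) - 1*(-4516) = (224 - 16*(-3)) - 1*(-4516) = (224 + 48) + 4516 = 272 + 4516 = 4788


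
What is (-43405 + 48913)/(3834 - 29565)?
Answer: -204/953 ≈ -0.21406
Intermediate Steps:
(-43405 + 48913)/(3834 - 29565) = 5508/(-25731) = 5508*(-1/25731) = -204/953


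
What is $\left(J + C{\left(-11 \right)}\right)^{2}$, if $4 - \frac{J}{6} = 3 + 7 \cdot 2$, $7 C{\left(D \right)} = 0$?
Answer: $6084$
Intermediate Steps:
$C{\left(D \right)} = 0$ ($C{\left(D \right)} = \frac{1}{7} \cdot 0 = 0$)
$J = -78$ ($J = 24 - 6 \left(3 + 7 \cdot 2\right) = 24 - 6 \left(3 + 14\right) = 24 - 102 = -78$)
$\left(J + C{\left(-11 \right)}\right)^{2} = \left(-78 + 0\right)^{2} = \left(-78\right)^{2} = 6084$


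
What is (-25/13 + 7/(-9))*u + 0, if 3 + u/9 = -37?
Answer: 12640/13 ≈ 972.31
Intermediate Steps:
u = -360 (u = -27 + 9*(-37) = -27 - 333 = -360)
(-25/13 + 7/(-9))*u + 0 = (-25/13 + 7/(-9))*(-360) + 0 = (-25*1/13 + 7*(-1/9))*(-360) + 0 = (-25/13 - 7/9)*(-360) + 0 = -316/117*(-360) + 0 = 12640/13 + 0 = 12640/13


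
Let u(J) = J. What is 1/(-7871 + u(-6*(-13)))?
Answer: -1/7793 ≈ -0.00012832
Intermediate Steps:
1/(-7871 + u(-6*(-13))) = 1/(-7871 - 6*(-13)) = 1/(-7871 + 78) = 1/(-7793) = -1/7793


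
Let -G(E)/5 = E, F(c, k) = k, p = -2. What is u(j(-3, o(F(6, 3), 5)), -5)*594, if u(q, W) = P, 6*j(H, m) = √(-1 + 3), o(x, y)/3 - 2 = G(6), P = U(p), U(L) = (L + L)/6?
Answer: -396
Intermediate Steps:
U(L) = L/3 (U(L) = (2*L)/6 = L/3)
G(E) = -5*E
P = -⅔ (P = (⅓)*(-2) = -⅔ ≈ -0.66667)
o(x, y) = -84 (o(x, y) = 6 + 3*(-5*6) = 6 + 3*(-30) = 6 - 90 = -84)
j(H, m) = √2/6 (j(H, m) = √(-1 + 3)/6 = √2/6)
u(q, W) = -⅔
u(j(-3, o(F(6, 3), 5)), -5)*594 = -⅔*594 = -396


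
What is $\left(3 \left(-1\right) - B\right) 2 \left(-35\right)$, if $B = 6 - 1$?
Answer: $560$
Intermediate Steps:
$B = 5$ ($B = 6 - 1 = 5$)
$\left(3 \left(-1\right) - B\right) 2 \left(-35\right) = \left(3 \left(-1\right) - 5\right) 2 \left(-35\right) = \left(-3 - 5\right) 2 \left(-35\right) = \left(-8\right) 2 \left(-35\right) = \left(-16\right) \left(-35\right) = 560$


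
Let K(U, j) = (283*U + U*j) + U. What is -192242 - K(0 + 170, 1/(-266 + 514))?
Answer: -29824813/124 ≈ -2.4052e+5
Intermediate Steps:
K(U, j) = 284*U + U*j
-192242 - K(0 + 170, 1/(-266 + 514)) = -192242 - (0 + 170)*(284 + 1/(-266 + 514)) = -192242 - 170*(284 + 1/248) = -192242 - 170*70433/248 = -192242 - 1*5986805/124 = -192242 - 5986805/124 = -29824813/124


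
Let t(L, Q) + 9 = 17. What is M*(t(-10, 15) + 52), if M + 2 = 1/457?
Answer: -54780/457 ≈ -119.87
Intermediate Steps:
t(L, Q) = 8 (t(L, Q) = -9 + 17 = 8)
M = -913/457 (M = -2 + 1/457 = -913/457 ≈ -1.9978)
M*(t(-10, 15) + 52) = -913*(8 + 52)/457 = -913/457*60 = -54780/457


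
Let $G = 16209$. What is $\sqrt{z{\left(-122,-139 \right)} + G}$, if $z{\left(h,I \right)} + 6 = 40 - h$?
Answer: $\sqrt{16365} \approx 127.93$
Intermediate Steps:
$z{\left(h,I \right)} = 34 - h$ ($z{\left(h,I \right)} = -6 - \left(-40 + h\right) = 34 - h$)
$\sqrt{z{\left(-122,-139 \right)} + G} = \sqrt{\left(34 - -122\right) + 16209} = \sqrt{\left(34 + 122\right) + 16209} = \sqrt{156 + 16209} = \sqrt{16365}$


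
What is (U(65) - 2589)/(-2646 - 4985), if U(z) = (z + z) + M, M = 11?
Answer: 2448/7631 ≈ 0.32080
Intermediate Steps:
U(z) = 11 + 2*z (U(z) = (z + z) + 11 = 2*z + 11 = 11 + 2*z)
(U(65) - 2589)/(-2646 - 4985) = ((11 + 2*65) - 2589)/(-2646 - 4985) = ((11 + 130) - 2589)/(-7631) = (141 - 2589)*(-1/7631) = -2448*(-1/7631) = 2448/7631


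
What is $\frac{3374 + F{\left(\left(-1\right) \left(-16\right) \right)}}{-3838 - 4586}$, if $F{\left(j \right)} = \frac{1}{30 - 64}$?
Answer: $- \frac{114715}{286416} \approx -0.40052$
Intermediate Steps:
$F{\left(j \right)} = - \frac{1}{34}$ ($F{\left(j \right)} = \frac{1}{-34} = - \frac{1}{34}$)
$\frac{3374 + F{\left(\left(-1\right) \left(-16\right) \right)}}{-3838 - 4586} = \frac{3374 - \frac{1}{34}}{-3838 - 4586} = \frac{114715}{34 \left(-8424\right)} = \frac{114715}{34} \left(- \frac{1}{8424}\right) = - \frac{114715}{286416}$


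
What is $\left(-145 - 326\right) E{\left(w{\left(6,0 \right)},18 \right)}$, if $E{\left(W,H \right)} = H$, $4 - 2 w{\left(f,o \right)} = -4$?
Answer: $-8478$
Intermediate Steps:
$w{\left(f,o \right)} = 4$ ($w{\left(f,o \right)} = 2 - -2 = 2 + 2 = 4$)
$\left(-145 - 326\right) E{\left(w{\left(6,0 \right)},18 \right)} = \left(-145 - 326\right) 18 = \left(-471\right) 18 = -8478$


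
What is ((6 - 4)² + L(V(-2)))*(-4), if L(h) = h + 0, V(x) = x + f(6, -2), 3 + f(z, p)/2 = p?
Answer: 32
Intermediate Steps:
f(z, p) = -6 + 2*p
V(x) = -10 + x (V(x) = x + (-6 + 2*(-2)) = x + (-6 - 4) = x - 10 = -10 + x)
L(h) = h
((6 - 4)² + L(V(-2)))*(-4) = ((6 - 4)² + (-10 - 2))*(-4) = (2² - 12)*(-4) = (4 - 12)*(-4) = -8*(-4) = 32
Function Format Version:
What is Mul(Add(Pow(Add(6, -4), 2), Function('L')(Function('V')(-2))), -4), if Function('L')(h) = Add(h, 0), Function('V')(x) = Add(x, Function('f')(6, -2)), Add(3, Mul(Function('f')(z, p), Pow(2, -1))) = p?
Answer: 32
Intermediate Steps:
Function('f')(z, p) = Add(-6, Mul(2, p))
Function('V')(x) = Add(-10, x) (Function('V')(x) = Add(x, Add(-6, Mul(2, -2))) = Add(x, Add(-6, -4)) = Add(x, -10) = Add(-10, x))
Function('L')(h) = h
Mul(Add(Pow(Add(6, -4), 2), Function('L')(Function('V')(-2))), -4) = Mul(Add(Pow(Add(6, -4), 2), Add(-10, -2)), -4) = Mul(Add(Pow(2, 2), -12), -4) = Mul(Add(4, -12), -4) = Mul(-8, -4) = 32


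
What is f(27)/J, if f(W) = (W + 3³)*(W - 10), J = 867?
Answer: 18/17 ≈ 1.0588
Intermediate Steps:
f(W) = (-10 + W)*(27 + W) (f(W) = (W + 27)*(-10 + W) = (27 + W)*(-10 + W) = (-10 + W)*(27 + W))
f(27)/J = (-270 + 27² + 17*27)/867 = (-270 + 729 + 459)*(1/867) = 918*(1/867) = 18/17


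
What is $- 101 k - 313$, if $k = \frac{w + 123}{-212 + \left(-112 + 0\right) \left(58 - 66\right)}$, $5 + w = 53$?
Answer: $- \frac{1353}{4} \approx -338.25$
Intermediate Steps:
$w = 48$ ($w = -5 + 53 = 48$)
$k = \frac{1}{4}$ ($k = \frac{48 + 123}{-212 + \left(-112 + 0\right) \left(58 - 66\right)} = \frac{171}{-212 - -896} = \frac{171}{-212 + 896} = \frac{171}{684} = 171 \cdot \frac{1}{684} = \frac{1}{4} \approx 0.25$)
$- 101 k - 313 = \left(-101\right) \frac{1}{4} - 313 = - \frac{101}{4} - 313 = - \frac{1353}{4}$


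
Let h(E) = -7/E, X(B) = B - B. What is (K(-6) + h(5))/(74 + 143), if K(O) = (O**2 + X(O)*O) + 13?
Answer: 34/155 ≈ 0.21935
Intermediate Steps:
X(B) = 0
K(O) = 13 + O**2 (K(O) = (O**2 + 0*O) + 13 = (O**2 + 0) + 13 = O**2 + 13 = 13 + O**2)
(K(-6) + h(5))/(74 + 143) = ((13 + (-6)**2) - 7/5)/(74 + 143) = ((13 + 36) - 7*1/5)/217 = (49 - 7/5)*(1/217) = (238/5)*(1/217) = 34/155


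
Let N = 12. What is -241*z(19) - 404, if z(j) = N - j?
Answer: 1283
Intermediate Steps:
z(j) = 12 - j
-241*z(19) - 404 = -241*(12 - 1*19) - 404 = -241*(12 - 19) - 404 = -241*(-7) - 404 = 1687 - 404 = 1283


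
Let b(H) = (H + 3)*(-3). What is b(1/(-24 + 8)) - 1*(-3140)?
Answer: 50099/16 ≈ 3131.2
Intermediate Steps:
b(H) = -9 - 3*H (b(H) = (3 + H)*(-3) = -9 - 3*H)
b(1/(-24 + 8)) - 1*(-3140) = (-9 - 3/(-24 + 8)) - 1*(-3140) = (-9 - 3/(-16)) + 3140 = (-9 - 3*(-1/16)) + 3140 = (-9 + 3/16) + 3140 = -141/16 + 3140 = 50099/16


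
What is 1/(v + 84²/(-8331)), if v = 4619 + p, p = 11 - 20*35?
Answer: 2777/10911258 ≈ 0.00025451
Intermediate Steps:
p = -689 (p = 11 - 700 = -689)
v = 3930 (v = 4619 - 689 = 3930)
1/(v + 84²/(-8331)) = 1/(3930 + 84²/(-8331)) = 1/(3930 + 7056*(-1/8331)) = 1/(3930 - 2352/2777) = 1/(10911258/2777) = 2777/10911258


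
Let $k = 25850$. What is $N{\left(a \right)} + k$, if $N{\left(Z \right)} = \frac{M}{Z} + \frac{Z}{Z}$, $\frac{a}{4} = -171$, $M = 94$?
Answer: $\frac{8840995}{342} \approx 25851.0$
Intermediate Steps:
$a = -684$ ($a = 4 \left(-171\right) = -684$)
$N{\left(Z \right)} = 1 + \frac{94}{Z}$ ($N{\left(Z \right)} = \frac{94}{Z} + \frac{Z}{Z} = \frac{94}{Z} + 1 = 1 + \frac{94}{Z}$)
$N{\left(a \right)} + k = \frac{94 - 684}{-684} + 25850 = \left(- \frac{1}{684}\right) \left(-590\right) + 25850 = \frac{295}{342} + 25850 = \frac{8840995}{342}$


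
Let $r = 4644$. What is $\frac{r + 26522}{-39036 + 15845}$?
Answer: $- \frac{31166}{23191} \approx -1.3439$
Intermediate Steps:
$\frac{r + 26522}{-39036 + 15845} = \frac{4644 + 26522}{-39036 + 15845} = \frac{31166}{-23191} = 31166 \left(- \frac{1}{23191}\right) = - \frac{31166}{23191}$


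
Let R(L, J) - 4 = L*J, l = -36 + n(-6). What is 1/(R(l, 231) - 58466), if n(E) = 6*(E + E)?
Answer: -1/83410 ≈ -1.1989e-5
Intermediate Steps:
n(E) = 12*E (n(E) = 6*(2*E) = 12*E)
l = -108 (l = -36 + 12*(-6) = -36 - 72 = -108)
R(L, J) = 4 + J*L (R(L, J) = 4 + L*J = 4 + J*L)
1/(R(l, 231) - 58466) = 1/((4 + 231*(-108)) - 58466) = 1/((4 - 24948) - 58466) = 1/(-24944 - 58466) = 1/(-83410) = -1/83410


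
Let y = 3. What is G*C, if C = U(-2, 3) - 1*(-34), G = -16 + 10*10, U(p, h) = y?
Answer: 3108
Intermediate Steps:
U(p, h) = 3
G = 84 (G = -16 + 100 = 84)
C = 37 (C = 3 - 1*(-34) = 3 + 34 = 37)
G*C = 84*37 = 3108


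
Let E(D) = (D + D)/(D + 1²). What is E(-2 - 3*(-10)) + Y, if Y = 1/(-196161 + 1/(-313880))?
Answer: 3447967719616/1785559425749 ≈ 1.9310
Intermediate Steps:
E(D) = 2*D/(1 + D) (E(D) = (2*D)/(D + 1) = (2*D)/(1 + D) = 2*D/(1 + D))
Y = -313880/61571014681 (Y = 1/(-196161 - 1/313880) = 1/(-61571014681/313880) = -313880/61571014681 ≈ -5.0979e-6)
E(-2 - 3*(-10)) + Y = 2*(-2 - 3*(-10))/(1 + (-2 - 3*(-10))) - 313880/61571014681 = 2*(-2 + 30)/(1 + (-2 + 30)) - 313880/61571014681 = 2*28/(1 + 28) - 313880/61571014681 = 2*28/29 - 313880/61571014681 = 2*28*(1/29) - 313880/61571014681 = 56/29 - 313880/61571014681 = 3447967719616/1785559425749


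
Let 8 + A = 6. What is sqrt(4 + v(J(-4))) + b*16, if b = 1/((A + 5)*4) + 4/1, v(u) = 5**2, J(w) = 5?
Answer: 196/3 + sqrt(29) ≈ 70.719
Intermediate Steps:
A = -2 (A = -8 + 6 = -2)
v(u) = 25
b = 49/12 (b = 1/((-2 + 5)*4) + 4/1 = (1/4)/3 + 4*1 = (1/3)*(1/4) + 4 = 1/12 + 4 = 49/12 ≈ 4.0833)
sqrt(4 + v(J(-4))) + b*16 = sqrt(4 + 25) + (49/12)*16 = sqrt(29) + 196/3 = 196/3 + sqrt(29)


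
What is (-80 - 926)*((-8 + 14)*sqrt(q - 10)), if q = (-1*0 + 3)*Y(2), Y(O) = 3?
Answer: -6036*I ≈ -6036.0*I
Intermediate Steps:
q = 9 (q = (-1*0 + 3)*3 = (0 + 3)*3 = 3*3 = 9)
(-80 - 926)*((-8 + 14)*sqrt(q - 10)) = (-80 - 926)*((-8 + 14)*sqrt(9 - 10)) = -6036*sqrt(-1) = -6036*I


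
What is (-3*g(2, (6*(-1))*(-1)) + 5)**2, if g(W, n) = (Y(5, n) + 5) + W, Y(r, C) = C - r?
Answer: 361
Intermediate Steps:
g(W, n) = W + n (g(W, n) = ((n - 1*5) + 5) + W = ((n - 5) + 5) + W = ((-5 + n) + 5) + W = n + W = W + n)
(-3*g(2, (6*(-1))*(-1)) + 5)**2 = (-3*(2 + (6*(-1))*(-1)) + 5)**2 = (-3*(2 - 6*(-1)) + 5)**2 = (-3*(2 + 6) + 5)**2 = (-3*8 + 5)**2 = (-24 + 5)**2 = (-19)**2 = 361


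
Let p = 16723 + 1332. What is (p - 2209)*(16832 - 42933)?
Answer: -413596446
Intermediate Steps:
p = 18055
(p - 2209)*(16832 - 42933) = (18055 - 2209)*(16832 - 42933) = 15846*(-26101) = -413596446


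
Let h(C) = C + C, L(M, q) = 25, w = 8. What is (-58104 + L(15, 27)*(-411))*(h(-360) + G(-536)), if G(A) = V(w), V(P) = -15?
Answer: 50258565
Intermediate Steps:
h(C) = 2*C
G(A) = -15
(-58104 + L(15, 27)*(-411))*(h(-360) + G(-536)) = (-58104 + 25*(-411))*(2*(-360) - 15) = (-58104 - 10275)*(-720 - 15) = -68379*(-735) = 50258565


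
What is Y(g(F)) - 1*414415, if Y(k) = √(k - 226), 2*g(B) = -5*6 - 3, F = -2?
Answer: -414415 + I*√970/2 ≈ -4.1442e+5 + 15.572*I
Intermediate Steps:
g(B) = -33/2 (g(B) = (-5*6 - 3)/2 = (-30 - 3)/2 = (½)*(-33) = -33/2)
Y(k) = √(-226 + k)
Y(g(F)) - 1*414415 = √(-226 - 33/2) - 1*414415 = √(-485/2) - 414415 = I*√970/2 - 414415 = -414415 + I*√970/2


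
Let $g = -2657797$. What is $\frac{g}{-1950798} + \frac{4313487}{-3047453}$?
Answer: $- \frac{315230371585}{5944965217494} \approx -0.053025$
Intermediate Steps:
$\frac{g}{-1950798} + \frac{4313487}{-3047453} = - \frac{2657797}{-1950798} + \frac{4313487}{-3047453} = \left(-2657797\right) \left(- \frac{1}{1950798}\right) + 4313487 \left(- \frac{1}{3047453}\right) = \frac{2657797}{1950798} - \frac{4313487}{3047453} = - \frac{315230371585}{5944965217494}$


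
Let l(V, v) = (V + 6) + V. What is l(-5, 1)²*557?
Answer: 8912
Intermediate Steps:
l(V, v) = 6 + 2*V (l(V, v) = (6 + V) + V = 6 + 2*V)
l(-5, 1)²*557 = (6 + 2*(-5))²*557 = (6 - 10)²*557 = (-4)²*557 = 16*557 = 8912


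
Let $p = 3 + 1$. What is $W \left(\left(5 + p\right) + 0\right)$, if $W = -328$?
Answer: $-2952$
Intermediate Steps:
$p = 4$
$W \left(\left(5 + p\right) + 0\right) = - 328 \left(\left(5 + 4\right) + 0\right) = - 328 \left(9 + 0\right) = \left(-328\right) 9 = -2952$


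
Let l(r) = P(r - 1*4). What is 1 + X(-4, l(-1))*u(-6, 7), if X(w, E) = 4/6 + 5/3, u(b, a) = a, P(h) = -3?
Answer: 52/3 ≈ 17.333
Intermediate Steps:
l(r) = -3
X(w, E) = 7/3 (X(w, E) = 4*(⅙) + 5*(⅓) = ⅔ + 5/3 = 7/3)
1 + X(-4, l(-1))*u(-6, 7) = 1 + (7/3)*7 = 1 + 49/3 = 52/3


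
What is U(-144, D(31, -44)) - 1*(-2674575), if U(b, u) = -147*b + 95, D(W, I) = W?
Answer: 2695838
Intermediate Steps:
U(b, u) = 95 - 147*b
U(-144, D(31, -44)) - 1*(-2674575) = (95 - 147*(-144)) - 1*(-2674575) = (95 + 21168) + 2674575 = 21263 + 2674575 = 2695838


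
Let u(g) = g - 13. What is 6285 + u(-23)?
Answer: 6249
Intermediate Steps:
u(g) = -13 + g
6285 + u(-23) = 6285 + (-13 - 23) = 6285 - 36 = 6249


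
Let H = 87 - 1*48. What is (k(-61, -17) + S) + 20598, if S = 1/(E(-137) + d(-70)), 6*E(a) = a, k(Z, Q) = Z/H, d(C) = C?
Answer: 447416143/21723 ≈ 20596.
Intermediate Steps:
H = 39 (H = 87 - 48 = 39)
k(Z, Q) = Z/39
E(a) = a/6
S = -6/557 (S = 1/((1/6)*(-137) - 70) = 1/(-137/6 - 70) = 1/(-557/6) = -6/557 ≈ -0.010772)
(k(-61, -17) + S) + 20598 = ((1/39)*(-61) - 6/557) + 20598 = (-61/39 - 6/557) + 20598 = -34211/21723 + 20598 = 447416143/21723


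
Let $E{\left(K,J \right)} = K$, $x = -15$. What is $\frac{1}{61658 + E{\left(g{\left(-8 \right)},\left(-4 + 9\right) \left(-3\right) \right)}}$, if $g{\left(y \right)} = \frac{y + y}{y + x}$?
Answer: $\frac{23}{1418150} \approx 1.6218 \cdot 10^{-5}$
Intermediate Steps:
$g{\left(y \right)} = \frac{2 y}{-15 + y}$ ($g{\left(y \right)} = \frac{y + y}{y - 15} = \frac{2 y}{-15 + y}$)
$\frac{1}{61658 + E{\left(g{\left(-8 \right)},\left(-4 + 9\right) \left(-3\right) \right)}} = \frac{1}{61658 + 2 \left(-8\right) \frac{1}{-15 - 8}} = \frac{1}{61658 + 2 \left(-8\right) \frac{1}{-23}} = \frac{1}{61658 + 2 \left(-8\right) \left(- \frac{1}{23}\right)} = \frac{1}{61658 + \frac{16}{23}} = \frac{1}{\frac{1418150}{23}} = \frac{23}{1418150}$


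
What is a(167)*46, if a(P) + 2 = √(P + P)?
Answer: -92 + 46*√334 ≈ 748.68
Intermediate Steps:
a(P) = -2 + √2*√P (a(P) = -2 + √(P + P) = -2 + √(2*P) = -2 + √2*√P)
a(167)*46 = (-2 + √2*√167)*46 = (-2 + √334)*46 = -92 + 46*√334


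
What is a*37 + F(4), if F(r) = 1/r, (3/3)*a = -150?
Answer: -22199/4 ≈ -5549.8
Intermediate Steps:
a = -150
a*37 + F(4) = -150*37 + 1/4 = -5550 + ¼ = -22199/4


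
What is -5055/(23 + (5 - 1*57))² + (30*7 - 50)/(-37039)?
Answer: -187366705/31149799 ≈ -6.0150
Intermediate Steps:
-5055/(23 + (5 - 1*57))² + (30*7 - 50)/(-37039) = -5055/(23 + (5 - 57))² + (210 - 50)*(-1/37039) = -5055/(23 - 52)² + 160*(-1/37039) = -5055/((-29)²) - 160/37039 = -5055/841 - 160/37039 = -187366705/31149799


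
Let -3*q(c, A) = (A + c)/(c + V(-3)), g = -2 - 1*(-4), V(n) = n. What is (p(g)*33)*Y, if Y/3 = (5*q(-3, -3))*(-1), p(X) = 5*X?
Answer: 1650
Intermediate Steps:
g = 2 (g = -2 + 4 = 2)
q(c, A) = -(A + c)/(3*(-3 + c)) (q(c, A) = -(A + c)/(3*(c - 3)) = -(A + c)/(3*(-3 + c)))
Y = 5 (Y = 3*((5*((-1*(-3) - 1*(-3))/(3*(-3 - 3))))*(-1)) = 3*((5*((1/3)*(3 + 3)/(-6)))*(-1)) = 3*((5*((1/3)*(-1/6)*6))*(-1)) = 3*((5*(-1/3))*(-1)) = 3*(-5/3*(-1)) = 3*(5/3) = 5)
(p(g)*33)*Y = ((5*2)*33)*5 = (10*33)*5 = 330*5 = 1650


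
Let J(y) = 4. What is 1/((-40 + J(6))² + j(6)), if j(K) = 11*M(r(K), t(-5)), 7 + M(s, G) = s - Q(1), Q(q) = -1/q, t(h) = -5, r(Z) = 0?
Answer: 1/1230 ≈ 0.00081301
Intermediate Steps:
M(s, G) = -6 + s (M(s, G) = -7 + (s - (-1)/1) = -7 + (s - (-1)) = -7 + (s - 1*(-1)) = -7 + (s + 1) = -7 + (1 + s) = -6 + s)
j(K) = -66 (j(K) = 11*(-6 + 0) = 11*(-6) = -66)
1/((-40 + J(6))² + j(6)) = 1/((-40 + 4)² - 66) = 1/((-36)² - 66) = 1/(1296 - 66) = 1/1230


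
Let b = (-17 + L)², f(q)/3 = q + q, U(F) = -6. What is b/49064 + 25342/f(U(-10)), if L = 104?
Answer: -310776851/441576 ≈ -703.79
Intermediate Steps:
f(q) = 6*q (f(q) = 3*(q + q) = 3*(2*q) = 6*q)
b = 7569 (b = (-17 + 104)² = 87² = 7569)
b/49064 + 25342/f(U(-10)) = 7569/49064 + 25342/((6*(-6))) = 7569*(1/49064) + 25342/(-36) = 7569/49064 + 25342*(-1/36) = 7569/49064 - 12671/18 = -310776851/441576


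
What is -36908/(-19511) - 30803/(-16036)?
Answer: 1192854021/312878396 ≈ 3.8125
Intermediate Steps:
-36908/(-19511) - 30803/(-16036) = -36908*(-1/19511) - 30803*(-1/16036) = 36908/19511 + 30803/16036 = 1192854021/312878396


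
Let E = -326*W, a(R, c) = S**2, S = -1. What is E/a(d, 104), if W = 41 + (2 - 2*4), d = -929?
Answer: -11410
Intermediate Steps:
W = 35 (W = 41 + (2 - 8) = 41 - 6 = 35)
a(R, c) = 1 (a(R, c) = (-1)**2 = 1)
E = -11410 (E = -326*35 = -11410)
E/a(d, 104) = -11410/1 = -11410*1 = -11410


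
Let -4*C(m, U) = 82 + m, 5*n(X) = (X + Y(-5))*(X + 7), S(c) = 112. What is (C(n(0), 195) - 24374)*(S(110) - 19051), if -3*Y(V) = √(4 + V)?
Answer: 924014871/2 - 44191*I/20 ≈ 4.6201e+8 - 2209.6*I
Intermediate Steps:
Y(V) = -√(4 + V)/3
n(X) = (7 + X)*(X - I/3)/5 (n(X) = ((X - √(4 - 5)/3)*(X + 7))/5 = ((X - I/3)*(7 + X))/5 = ((7 + X)*(X - I/3))/5 = (7 + X)*(X - I/3)/5)
C(m, U) = -41/2 - m/4 (C(m, U) = -(82 + m)/4 = -41/2 - m/4)
(C(n(0), 195) - 24374)*(S(110) - 19051) = ((-41/2 - (-7*I/15 + (⅕)*0² + (1/15)*0*(21 - I))/4) - 24374)*(112 - 19051) = ((-41/2 - (-7*I/15 + (⅕)*0 + 0)/4) - 24374)*(-18939) = ((-41/2 - (-7*I/15 + 0 + 0)/4) - 24374)*(-18939) = ((-41/2 - (-7)*I/60) - 24374)*(-18939) = ((-41/2 + 7*I/60) - 24374)*(-18939) = (-48789/2 + 7*I/60)*(-18939) = 924014871/2 - 44191*I/20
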